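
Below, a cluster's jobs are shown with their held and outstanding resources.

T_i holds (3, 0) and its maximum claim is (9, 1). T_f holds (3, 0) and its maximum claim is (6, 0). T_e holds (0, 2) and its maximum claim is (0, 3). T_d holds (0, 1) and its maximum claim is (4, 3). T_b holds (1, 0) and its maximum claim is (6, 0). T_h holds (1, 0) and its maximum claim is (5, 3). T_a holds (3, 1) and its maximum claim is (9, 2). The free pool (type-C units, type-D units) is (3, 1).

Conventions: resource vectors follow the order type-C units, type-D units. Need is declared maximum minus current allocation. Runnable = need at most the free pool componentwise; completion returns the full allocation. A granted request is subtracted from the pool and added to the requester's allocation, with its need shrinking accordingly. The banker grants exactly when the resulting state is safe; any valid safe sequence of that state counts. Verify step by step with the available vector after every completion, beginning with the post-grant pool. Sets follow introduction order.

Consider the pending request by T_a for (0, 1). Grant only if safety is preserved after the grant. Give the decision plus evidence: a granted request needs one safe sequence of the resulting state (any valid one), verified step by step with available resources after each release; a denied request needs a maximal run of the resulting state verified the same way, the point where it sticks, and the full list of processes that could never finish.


GRANT: granting preserves safety; a valid post-grant sequence is T_f, T_a, T_i, T_e, T_d, T_h, T_b.
Key observation: post-grant, (3, 0) remains, and an order beginning with T_f completes everyone.
Check on the post-grant state, step by step:
  pool = (3, 0)
  T_f: need (3, 0) fits (3, 0); releases (3, 0), pool now (6, 0)
  T_a: need (6, 0) fits (6, 0); releases (3, 2), pool now (9, 2)
  T_i: need (6, 1) fits (9, 2); releases (3, 0), pool now (12, 2)
  T_e: need (0, 1) fits (12, 2); releases (0, 2), pool now (12, 4)
  T_d: need (4, 2) fits (12, 4); releases (0, 1), pool now (12, 5)
  T_h: need (4, 3) fits (12, 5); releases (1, 0), pool now (13, 5)
  T_b: need (5, 0) fits (13, 5); releases (1, 0), pool now (14, 5)


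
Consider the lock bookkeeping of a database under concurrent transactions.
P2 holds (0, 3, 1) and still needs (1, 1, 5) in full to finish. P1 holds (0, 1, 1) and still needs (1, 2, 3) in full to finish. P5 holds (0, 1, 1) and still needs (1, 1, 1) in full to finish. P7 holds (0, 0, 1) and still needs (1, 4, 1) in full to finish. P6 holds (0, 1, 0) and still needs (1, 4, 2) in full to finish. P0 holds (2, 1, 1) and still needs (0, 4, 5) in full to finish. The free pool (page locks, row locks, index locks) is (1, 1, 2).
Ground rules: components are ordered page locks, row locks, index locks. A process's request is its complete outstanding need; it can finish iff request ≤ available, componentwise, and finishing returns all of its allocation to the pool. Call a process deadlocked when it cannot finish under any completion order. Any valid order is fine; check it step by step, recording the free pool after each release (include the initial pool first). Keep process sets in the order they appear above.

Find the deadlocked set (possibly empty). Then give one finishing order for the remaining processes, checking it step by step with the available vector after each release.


The deadlocked set is P2, P7, P6 and P0.
Key observation: after P5, P1 the pool peaks at (1, 3, 4), and each blocked process is short somewhere: P2 on index locks; P7 on row locks; P6 on row locks; P0 on row locks, index locks.
The rest can finish in the order P5, P1. Walking it through:
  pool = (1, 1, 2)
  P5 needs (1, 1, 1) <= (1, 1, 2) -> finishes; pool += (0, 1, 1) = (1, 2, 3)
  P1 needs (1, 2, 3) <= (1, 2, 3) -> finishes; pool += (0, 1, 1) = (1, 3, 4)
The blocked processes can never fit:
  P2 cannot run: need (1, 1, 5) vs free (1, 3, 4) (insufficient index locks)
  P7 cannot run: need (1, 4, 1) vs free (1, 3, 4) (insufficient row locks)
  P6 cannot run: need (1, 4, 2) vs free (1, 3, 4) (insufficient row locks)
  P0 cannot run: need (0, 4, 5) vs free (1, 3, 4) (insufficient row locks and index locks)


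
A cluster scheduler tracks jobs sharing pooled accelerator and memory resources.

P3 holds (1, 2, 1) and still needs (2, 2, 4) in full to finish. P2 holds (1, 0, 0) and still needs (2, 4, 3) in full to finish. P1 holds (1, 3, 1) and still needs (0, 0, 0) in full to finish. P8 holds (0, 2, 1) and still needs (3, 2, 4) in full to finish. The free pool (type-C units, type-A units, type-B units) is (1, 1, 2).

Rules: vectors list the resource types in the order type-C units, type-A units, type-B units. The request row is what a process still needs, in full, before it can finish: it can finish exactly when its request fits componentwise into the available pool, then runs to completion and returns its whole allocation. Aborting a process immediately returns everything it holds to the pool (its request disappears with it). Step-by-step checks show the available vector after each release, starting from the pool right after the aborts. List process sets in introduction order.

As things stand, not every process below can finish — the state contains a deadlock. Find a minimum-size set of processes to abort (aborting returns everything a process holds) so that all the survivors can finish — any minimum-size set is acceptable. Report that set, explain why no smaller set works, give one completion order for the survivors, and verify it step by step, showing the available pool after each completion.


Abort P8.
Key observation: aborting P8 returns (0, 2, 1), and P3 — hopeless before — runs at step 2 with the returned capacity in the pool.
Minimality: the empty abort set fails — the state is deadlocked as it stands.
The survivors complete as P1, P3, P2. Check, step by step (starting from the post-abort pool):
  pool = (1, 3, 3)
  P1: need (0, 0, 0) fits (1, 3, 3); releases (1, 3, 1), pool now (2, 6, 4)
  P3: need (2, 2, 4) fits (2, 6, 4); releases (1, 2, 1), pool now (3, 8, 5)
  P2: need (2, 4, 3) fits (3, 8, 5); releases (1, 0, 0), pool now (4, 8, 5)


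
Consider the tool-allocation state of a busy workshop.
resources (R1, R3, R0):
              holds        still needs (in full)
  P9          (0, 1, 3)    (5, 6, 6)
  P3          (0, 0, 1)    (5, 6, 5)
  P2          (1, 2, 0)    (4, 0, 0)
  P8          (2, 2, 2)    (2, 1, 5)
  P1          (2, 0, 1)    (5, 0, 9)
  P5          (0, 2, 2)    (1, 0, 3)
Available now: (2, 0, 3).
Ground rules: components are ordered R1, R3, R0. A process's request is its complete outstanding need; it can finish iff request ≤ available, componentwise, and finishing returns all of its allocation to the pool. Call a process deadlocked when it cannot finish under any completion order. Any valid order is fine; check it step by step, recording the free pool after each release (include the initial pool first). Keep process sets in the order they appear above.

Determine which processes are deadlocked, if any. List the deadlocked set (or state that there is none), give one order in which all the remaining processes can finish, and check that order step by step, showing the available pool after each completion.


The deadlocked set is empty.
Key observation: P5 fits the free pool immediately, and its release cascades until everyone finishes.
One completion order for the rest: P5, P8, P2, P3, P9, P1. Verifying each step:
  pool = (2, 0, 3)
  P5: need (1, 0, 3) fits (2, 0, 3); releases (0, 2, 2), pool now (2, 2, 5)
  P8: need (2, 1, 5) fits (2, 2, 5); releases (2, 2, 2), pool now (4, 4, 7)
  P2: need (4, 0, 0) fits (4, 4, 7); releases (1, 2, 0), pool now (5, 6, 7)
  P3: need (5, 6, 5) fits (5, 6, 7); releases (0, 0, 1), pool now (5, 6, 8)
  P9: need (5, 6, 6) fits (5, 6, 8); releases (0, 1, 3), pool now (5, 7, 11)
  P1: need (5, 0, 9) fits (5, 7, 11); releases (2, 0, 1), pool now (7, 7, 12)


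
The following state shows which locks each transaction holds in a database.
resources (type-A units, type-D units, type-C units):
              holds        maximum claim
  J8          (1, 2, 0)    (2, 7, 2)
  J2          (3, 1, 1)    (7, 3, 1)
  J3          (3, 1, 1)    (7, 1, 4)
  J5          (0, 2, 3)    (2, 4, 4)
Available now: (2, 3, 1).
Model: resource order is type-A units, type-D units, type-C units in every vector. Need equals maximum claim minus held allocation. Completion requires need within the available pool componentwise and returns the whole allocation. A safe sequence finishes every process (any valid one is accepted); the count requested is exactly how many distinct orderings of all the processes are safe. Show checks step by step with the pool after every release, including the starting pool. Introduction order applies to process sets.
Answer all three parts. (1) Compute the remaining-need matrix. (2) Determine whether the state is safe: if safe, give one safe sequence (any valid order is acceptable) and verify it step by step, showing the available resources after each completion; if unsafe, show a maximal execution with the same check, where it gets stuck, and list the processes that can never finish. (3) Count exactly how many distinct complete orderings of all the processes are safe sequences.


(1) Remaining need (order type-A units, type-D units, type-C units):
  J8: (1, 5, 2)
  J2: (4, 2, 0)
  J3: (4, 0, 3)
  J5: (2, 2, 1)
(2) UNSAFE — no complete ordering exists.
Key observation: type-A units is the bottleneck — with J5, J8 done the pool holds (3, 7, 4), short of every remaining need.
The run J5, J8 cannot be extended any further. Check, step by step:
  pool = (2, 3, 1)
  run J5 (needs (2, 2, 1), free (2, 3, 1)); after release of (0, 2, 3) the pool is (2, 5, 4)
  run J8 (needs (1, 5, 2), free (2, 5, 4)); after release of (1, 2, 0) the pool is (3, 7, 4)
  J2 still needs (4, 2, 0) but only (3, 7, 4) is free — short on type-A units
  J3 still needs (4, 0, 3) but only (3, 7, 4) is free — short on type-A units
Permanently blocked: J2 and J3.
(3) Exactly 0 of the possible complete orderings are safe sequences.


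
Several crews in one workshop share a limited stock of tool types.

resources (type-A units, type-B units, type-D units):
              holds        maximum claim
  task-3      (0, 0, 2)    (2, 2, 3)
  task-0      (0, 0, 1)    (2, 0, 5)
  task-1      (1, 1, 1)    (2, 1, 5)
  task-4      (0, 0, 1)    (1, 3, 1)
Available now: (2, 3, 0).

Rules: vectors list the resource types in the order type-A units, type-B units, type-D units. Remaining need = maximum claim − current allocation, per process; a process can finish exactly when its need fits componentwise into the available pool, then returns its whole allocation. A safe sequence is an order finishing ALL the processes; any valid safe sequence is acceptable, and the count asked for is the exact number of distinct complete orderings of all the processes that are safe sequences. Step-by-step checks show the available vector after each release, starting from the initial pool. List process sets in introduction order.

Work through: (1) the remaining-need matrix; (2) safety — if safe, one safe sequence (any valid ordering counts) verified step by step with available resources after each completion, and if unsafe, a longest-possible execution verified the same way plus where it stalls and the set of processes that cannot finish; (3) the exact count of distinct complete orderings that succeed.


(1) Need matrix, components ordered type-A units, type-B units, type-D units:
  task-3: (2, 2, 1)
  task-0: (2, 0, 4)
  task-1: (1, 0, 4)
  task-4: (1, 3, 0)
(2) UNSAFE.
Key observation: after task-4, task-3 complete, (2, 3, 3) is the best the pool ever gets, yet each leftover process wants more type-D units.
Going as far as possible: task-4, task-3; after that, nothing fits. Step-by-step check:
  pool = (2, 3, 0)
  run task-4 (needs (1, 3, 0), free (2, 3, 0)); after release of (0, 0, 1) the pool is (2, 3, 1)
  run task-3 (needs (2, 2, 1), free (2, 3, 1)); after release of (0, 0, 2) the pool is (2, 3, 3)
  blocked: task-0 wants (2, 0, 4), pool (2, 3, 3) — not enough type-D units
  blocked: task-1 wants (1, 0, 4), pool (2, 3, 3) — not enough type-D units
Permanently blocked: task-0 and task-1.
(3) The exact count: 0 of the possible complete orderings are safe sequences.


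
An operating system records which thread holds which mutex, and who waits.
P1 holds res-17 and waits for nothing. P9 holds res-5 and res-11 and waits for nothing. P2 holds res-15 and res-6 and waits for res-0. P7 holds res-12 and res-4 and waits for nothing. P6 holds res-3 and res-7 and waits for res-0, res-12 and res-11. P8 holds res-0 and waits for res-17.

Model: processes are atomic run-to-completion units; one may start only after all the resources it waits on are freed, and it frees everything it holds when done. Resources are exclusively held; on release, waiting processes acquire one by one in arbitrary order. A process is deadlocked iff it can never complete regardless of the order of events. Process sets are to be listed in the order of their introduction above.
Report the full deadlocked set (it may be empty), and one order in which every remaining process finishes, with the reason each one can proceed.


Nothing here is deadlocked.
Key observation: no waiting chain loops back on itself — every chain ends at a process that waits on nothing, so everyone eventually runs.
One completion order for the rest: P9, P7, P1, P8, P2, P6.
Step-by-step check:
  run P9 (it waits on nothing); releases res-5 and res-11
  run P7 (it waits on nothing); releases res-12 and res-4
  run P1 (it waits on nothing); releases res-17
  run P8 (all its waits — res-17 — are resolved); releases res-0
  run P2 (all its waits — res-0 — are resolved); releases res-15 and res-6
  run P6 (all its waits — res-0, res-12 and res-11 — are resolved); releases res-3 and res-7


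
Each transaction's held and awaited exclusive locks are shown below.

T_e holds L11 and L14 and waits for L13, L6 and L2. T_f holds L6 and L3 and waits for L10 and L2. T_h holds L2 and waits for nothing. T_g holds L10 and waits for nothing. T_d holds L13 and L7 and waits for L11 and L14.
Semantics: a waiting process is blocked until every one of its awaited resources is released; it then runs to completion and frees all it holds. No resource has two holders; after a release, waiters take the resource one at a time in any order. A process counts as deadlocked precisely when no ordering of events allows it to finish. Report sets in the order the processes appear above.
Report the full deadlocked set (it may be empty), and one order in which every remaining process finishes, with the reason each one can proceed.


Deadlocked set: T_e and T_d.
Key observation: the loop T_e -> T_d -> T_e blocks itself forever; no other process is dragged down with it.
A valid finishing order for the others: T_h, T_g, T_f.
Walking it through:
  T_h waits on nothing -> runs at once and releases L2
  T_g waits on nothing -> runs at once and releases L10
  T_f waits on L10 and L2 — all released -> runs and releases L6 and L3


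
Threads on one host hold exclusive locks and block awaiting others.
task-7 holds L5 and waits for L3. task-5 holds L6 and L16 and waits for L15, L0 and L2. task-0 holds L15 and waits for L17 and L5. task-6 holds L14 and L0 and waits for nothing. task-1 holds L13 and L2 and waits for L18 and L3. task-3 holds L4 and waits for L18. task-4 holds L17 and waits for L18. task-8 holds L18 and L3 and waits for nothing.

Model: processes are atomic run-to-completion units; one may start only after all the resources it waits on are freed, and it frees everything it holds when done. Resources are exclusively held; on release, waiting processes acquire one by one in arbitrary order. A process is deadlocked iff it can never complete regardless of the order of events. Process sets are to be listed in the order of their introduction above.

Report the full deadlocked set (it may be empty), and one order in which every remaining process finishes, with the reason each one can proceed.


No process is deadlocked.
Key observation: no waiting chain loops back on itself — every chain ends at a process that waits on nothing, so everyone eventually runs.
The rest can finish in the order task-8, task-6, task-4, task-7, task-0, task-1, task-5, task-3.
Step-by-step check:
  task-8: no waits; runs immediately, freeing L18 and L3
  task-6: no waits; runs immediately, freeing L14 and L0
  task-4 waits on L18 — all released -> runs and releases L17
  task-7 waits on L3 — all released -> runs and releases L5
  task-0 waits on L17 and L5 — all released -> runs and releases L15
  task-1 waits on L18 and L3 — all released -> runs and releases L13 and L2
  task-5 waits on L15, L0 and L2 — all released -> runs and releases L6 and L16
  task-3 waits on L18 — all released -> runs and releases L4


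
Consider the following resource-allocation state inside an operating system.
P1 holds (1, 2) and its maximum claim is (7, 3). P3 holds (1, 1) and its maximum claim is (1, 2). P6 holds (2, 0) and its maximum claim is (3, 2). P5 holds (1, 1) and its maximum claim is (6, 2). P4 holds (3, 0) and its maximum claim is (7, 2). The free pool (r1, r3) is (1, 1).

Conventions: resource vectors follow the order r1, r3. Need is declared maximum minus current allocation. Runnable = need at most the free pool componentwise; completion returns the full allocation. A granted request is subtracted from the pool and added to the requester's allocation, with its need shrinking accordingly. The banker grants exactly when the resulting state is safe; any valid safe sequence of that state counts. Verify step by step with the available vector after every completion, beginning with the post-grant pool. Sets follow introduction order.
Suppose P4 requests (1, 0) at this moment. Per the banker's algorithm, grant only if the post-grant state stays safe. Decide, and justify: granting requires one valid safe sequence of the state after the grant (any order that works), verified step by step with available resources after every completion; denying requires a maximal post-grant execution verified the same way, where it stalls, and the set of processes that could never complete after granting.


GRANT. The post-grant state is safe; one safe sequence: P3, P6, P4, P1, P5.
Key observation: the transfer keeps a workable pool ((0, 1)); P3 starts the safe sequence.
Verifying the post-grant state step by step:
  pool = (0, 1)
  P3 needs (0, 1) <= (0, 1) -> finishes; pool += (1, 1) = (1, 2)
  P6 needs (1, 2) <= (1, 2) -> finishes; pool += (2, 0) = (3, 2)
  P4 needs (3, 2) <= (3, 2) -> finishes; pool += (4, 0) = (7, 2)
  P1 needs (6, 1) <= (7, 2) -> finishes; pool += (1, 2) = (8, 4)
  P5 needs (5, 1) <= (8, 4) -> finishes; pool += (1, 1) = (9, 5)


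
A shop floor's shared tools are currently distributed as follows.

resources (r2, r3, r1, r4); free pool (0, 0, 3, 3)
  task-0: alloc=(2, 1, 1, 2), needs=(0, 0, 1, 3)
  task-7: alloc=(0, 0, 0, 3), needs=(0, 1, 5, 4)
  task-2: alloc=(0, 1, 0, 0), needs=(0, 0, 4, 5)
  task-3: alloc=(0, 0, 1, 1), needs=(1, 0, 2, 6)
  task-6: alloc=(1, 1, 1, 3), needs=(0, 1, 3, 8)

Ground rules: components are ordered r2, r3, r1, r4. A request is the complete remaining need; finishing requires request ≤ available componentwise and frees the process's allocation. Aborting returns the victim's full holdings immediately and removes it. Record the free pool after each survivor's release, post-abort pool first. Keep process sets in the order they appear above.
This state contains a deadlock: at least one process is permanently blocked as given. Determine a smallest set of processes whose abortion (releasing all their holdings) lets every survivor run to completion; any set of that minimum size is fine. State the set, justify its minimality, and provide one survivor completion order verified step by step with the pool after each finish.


Abort task-7.
Key observation: before aborting task-7, task-6 was permanently blocked — no order could ever run it; afterwards it completes at step 2.
Why nothing smaller works: aborting no one leaves the state deadlocked as given.
One survivor order: task-0, task-6, task-2, task-3. Walking it through (post-abort pool first):
  pool = (0, 0, 3, 6)
  task-0 needs (0, 0, 1, 3) <= (0, 0, 3, 6) -> finishes; pool += (2, 1, 1, 2) = (2, 1, 4, 8)
  task-6 needs (0, 1, 3, 8) <= (2, 1, 4, 8) -> finishes; pool += (1, 1, 1, 3) = (3, 2, 5, 11)
  task-2 needs (0, 0, 4, 5) <= (3, 2, 5, 11) -> finishes; pool += (0, 1, 0, 0) = (3, 3, 5, 11)
  task-3 needs (1, 0, 2, 6) <= (3, 3, 5, 11) -> finishes; pool += (0, 0, 1, 1) = (3, 3, 6, 12)


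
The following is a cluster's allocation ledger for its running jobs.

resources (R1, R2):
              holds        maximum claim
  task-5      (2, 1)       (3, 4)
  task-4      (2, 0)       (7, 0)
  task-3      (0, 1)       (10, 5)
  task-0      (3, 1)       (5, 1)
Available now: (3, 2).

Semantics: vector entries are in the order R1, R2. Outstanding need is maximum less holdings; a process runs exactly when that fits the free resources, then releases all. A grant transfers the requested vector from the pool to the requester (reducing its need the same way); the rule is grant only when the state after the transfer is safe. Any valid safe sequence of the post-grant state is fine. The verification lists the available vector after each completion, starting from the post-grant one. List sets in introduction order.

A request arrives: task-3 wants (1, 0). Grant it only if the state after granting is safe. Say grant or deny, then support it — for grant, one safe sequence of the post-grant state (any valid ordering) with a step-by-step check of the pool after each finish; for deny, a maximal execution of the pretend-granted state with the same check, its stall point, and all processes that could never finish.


GRANT — the state after the grant stays safe, e.g. via task-0, task-5, task-4, task-3.
Key observation: (2, 2) free after granting still covers task-0 first, and each release covers the next.
Verifying the post-grant state step by step:
  pool = (2, 2)
  task-0 needs (2, 0) <= (2, 2) -> finishes; pool += (3, 1) = (5, 3)
  task-5 needs (1, 3) <= (5, 3) -> finishes; pool += (2, 1) = (7, 4)
  task-4 needs (5, 0) <= (7, 4) -> finishes; pool += (2, 0) = (9, 4)
  task-3 needs (9, 4) <= (9, 4) -> finishes; pool += (1, 1) = (10, 5)


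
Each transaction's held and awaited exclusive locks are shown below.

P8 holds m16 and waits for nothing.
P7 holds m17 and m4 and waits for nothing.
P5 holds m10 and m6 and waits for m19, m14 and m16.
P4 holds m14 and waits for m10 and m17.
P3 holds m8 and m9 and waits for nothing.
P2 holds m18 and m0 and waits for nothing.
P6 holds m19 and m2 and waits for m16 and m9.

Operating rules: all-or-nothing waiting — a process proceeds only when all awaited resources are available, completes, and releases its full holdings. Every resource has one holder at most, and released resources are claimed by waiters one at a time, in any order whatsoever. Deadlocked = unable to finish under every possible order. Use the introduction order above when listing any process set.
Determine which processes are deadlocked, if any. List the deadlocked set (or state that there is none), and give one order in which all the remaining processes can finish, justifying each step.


The deadlocked set is P5 and P4.
Key observation: the loop P5 -> P4 -> P5 blocks itself forever; no other process is dragged down with it.
One completion order for the rest: P2, P3, P8, P6, P7.
Check, step by step:
  P2: no waits; runs immediately, freeing m18 and m0
  P3: no waits; runs immediately, freeing m8 and m9
  P8: no waits; runs immediately, freeing m16
  P6: everything it awaited (m16 and m9) is free; runs, freeing m19 and m2
  P7: no waits; runs immediately, freeing m17 and m4


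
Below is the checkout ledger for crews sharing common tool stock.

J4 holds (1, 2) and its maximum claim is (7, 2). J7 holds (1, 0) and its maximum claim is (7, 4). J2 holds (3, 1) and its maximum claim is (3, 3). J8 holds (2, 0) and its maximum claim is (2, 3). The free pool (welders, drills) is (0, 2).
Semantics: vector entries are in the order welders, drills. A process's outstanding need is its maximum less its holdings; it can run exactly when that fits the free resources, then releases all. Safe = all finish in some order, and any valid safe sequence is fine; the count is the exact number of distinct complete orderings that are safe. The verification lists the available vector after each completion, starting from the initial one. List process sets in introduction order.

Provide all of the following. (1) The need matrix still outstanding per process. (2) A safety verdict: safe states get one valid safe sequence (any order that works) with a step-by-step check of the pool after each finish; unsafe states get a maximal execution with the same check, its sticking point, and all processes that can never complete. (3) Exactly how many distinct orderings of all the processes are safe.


(1) Need matrix, components ordered welders, drills:
  J4: (6, 0)
  J7: (6, 4)
  J2: (0, 2)
  J8: (0, 3)
(2) UNSAFE — no complete ordering exists.
Key observation: after J2, J8 complete, (5, 3) is the best the pool ever gets, yet each leftover process wants more welders.
The run J2, J8 cannot be extended any further. Walking it through:
  pool = (0, 2)
  J2 needs (0, 2) <= (0, 2) -> finishes; pool += (3, 1) = (3, 3)
  J8 needs (0, 3) <= (3, 3) -> finishes; pool += (2, 0) = (5, 3)
  blocked: J4 wants (6, 0), pool (5, 3) — not enough welders
  blocked: J7 wants (6, 4), pool (5, 3) — not enough welders and drills
Permanently blocked: J4 and J7.
(3) The exact count: 0 of the possible complete orderings are safe sequences.


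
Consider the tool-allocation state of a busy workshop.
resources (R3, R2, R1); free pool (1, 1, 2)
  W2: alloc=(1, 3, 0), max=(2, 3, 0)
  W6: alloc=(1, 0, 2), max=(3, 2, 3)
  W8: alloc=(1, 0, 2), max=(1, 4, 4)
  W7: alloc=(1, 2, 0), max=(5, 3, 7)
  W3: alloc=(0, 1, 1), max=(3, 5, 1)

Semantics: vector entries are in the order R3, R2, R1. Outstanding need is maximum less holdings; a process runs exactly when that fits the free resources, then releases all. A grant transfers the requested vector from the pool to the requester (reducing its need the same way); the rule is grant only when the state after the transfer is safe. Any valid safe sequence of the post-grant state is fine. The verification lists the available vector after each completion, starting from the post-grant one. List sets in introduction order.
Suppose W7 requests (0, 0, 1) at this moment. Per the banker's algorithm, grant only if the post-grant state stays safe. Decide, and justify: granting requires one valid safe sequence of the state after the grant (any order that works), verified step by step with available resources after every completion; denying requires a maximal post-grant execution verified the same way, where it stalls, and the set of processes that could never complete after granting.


GRANT. The post-grant state is safe; one safe sequence: W2, W6, W8, W3, W7.
Key observation: the transfer keeps a workable pool ((1, 1, 1)); W2 starts the safe sequence.
Check on the post-grant state, step by step:
  pool = (1, 1, 1)
  W2 needs (1, 0, 0) <= (1, 1, 1) -> finishes; pool += (1, 3, 0) = (2, 4, 1)
  W6 needs (2, 2, 1) <= (2, 4, 1) -> finishes; pool += (1, 0, 2) = (3, 4, 3)
  W8 needs (0, 4, 2) <= (3, 4, 3) -> finishes; pool += (1, 0, 2) = (4, 4, 5)
  W3 needs (3, 4, 0) <= (4, 4, 5) -> finishes; pool += (0, 1, 1) = (4, 5, 6)
  W7 needs (4, 1, 6) <= (4, 5, 6) -> finishes; pool += (1, 2, 1) = (5, 7, 7)


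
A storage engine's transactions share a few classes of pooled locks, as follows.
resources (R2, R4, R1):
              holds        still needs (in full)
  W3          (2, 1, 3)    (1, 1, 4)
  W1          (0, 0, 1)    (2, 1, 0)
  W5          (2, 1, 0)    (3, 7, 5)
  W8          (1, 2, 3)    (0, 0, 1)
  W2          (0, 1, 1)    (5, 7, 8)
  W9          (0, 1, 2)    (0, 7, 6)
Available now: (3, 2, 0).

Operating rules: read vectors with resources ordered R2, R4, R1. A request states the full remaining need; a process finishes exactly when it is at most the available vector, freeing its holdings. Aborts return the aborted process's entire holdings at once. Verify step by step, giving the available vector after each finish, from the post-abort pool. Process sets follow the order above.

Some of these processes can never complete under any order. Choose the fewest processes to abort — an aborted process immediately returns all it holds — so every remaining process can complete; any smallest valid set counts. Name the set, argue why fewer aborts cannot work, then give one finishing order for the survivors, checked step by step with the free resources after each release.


The answer: abort W5 and W9.
Key observation: aborting W5 and W9 returns (2, 2, 2), and W2 — hopeless before — runs at step 3 with the returned capacity in the pool.
Why nothing smaller works — every single abort fails: W3 alone leaves W5 blocked (short on R4); W1 alone leaves W5 blocked (short on R4); W5 alone leaves W2 blocked (short on R4 and R1); W8 alone leaves W5 blocked (short on R4); W2 alone leaves W5 blocked (short on R4); W9 alone leaves W5 blocked (short on R4).
The survivors complete as W8, W3, W2, W1. Verifying each step (starting from the post-abort pool):
  pool = (5, 4, 2)
  W8: need (0, 0, 1) fits (5, 4, 2); releases (1, 2, 3), pool now (6, 6, 5)
  W3: need (1, 1, 4) fits (6, 6, 5); releases (2, 1, 3), pool now (8, 7, 8)
  W2: need (5, 7, 8) fits (8, 7, 8); releases (0, 1, 1), pool now (8, 8, 9)
  W1: need (2, 1, 0) fits (8, 8, 9); releases (0, 0, 1), pool now (8, 8, 10)


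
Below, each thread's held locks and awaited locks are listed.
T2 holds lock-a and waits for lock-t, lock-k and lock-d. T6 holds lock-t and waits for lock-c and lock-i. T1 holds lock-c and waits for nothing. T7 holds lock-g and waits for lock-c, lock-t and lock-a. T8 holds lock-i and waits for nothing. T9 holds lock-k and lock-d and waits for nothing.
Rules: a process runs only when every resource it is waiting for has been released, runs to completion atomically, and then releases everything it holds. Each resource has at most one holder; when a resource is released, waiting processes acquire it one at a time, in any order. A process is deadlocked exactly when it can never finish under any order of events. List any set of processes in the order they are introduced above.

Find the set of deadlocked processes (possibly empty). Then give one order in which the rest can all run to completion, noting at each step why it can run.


The deadlocked set is empty.
Key observation: although several processes wait, no cycle exists — each chain bottoms out at a free runner.
One completion order for the rest: T1, T9, T8, T6, T2, T7.
Walking it through:
  T1: no waits; runs immediately, freeing lock-c
  T9: no waits; runs immediately, freeing lock-k and lock-d
  T8: no waits; runs immediately, freeing lock-i
  run T6 (all its waits — lock-c and lock-i — are resolved); releases lock-t
  run T2 (all its waits — lock-t, lock-k and lock-d — are resolved); releases lock-a
  run T7 (all its waits — lock-c, lock-t and lock-a — are resolved); releases lock-g


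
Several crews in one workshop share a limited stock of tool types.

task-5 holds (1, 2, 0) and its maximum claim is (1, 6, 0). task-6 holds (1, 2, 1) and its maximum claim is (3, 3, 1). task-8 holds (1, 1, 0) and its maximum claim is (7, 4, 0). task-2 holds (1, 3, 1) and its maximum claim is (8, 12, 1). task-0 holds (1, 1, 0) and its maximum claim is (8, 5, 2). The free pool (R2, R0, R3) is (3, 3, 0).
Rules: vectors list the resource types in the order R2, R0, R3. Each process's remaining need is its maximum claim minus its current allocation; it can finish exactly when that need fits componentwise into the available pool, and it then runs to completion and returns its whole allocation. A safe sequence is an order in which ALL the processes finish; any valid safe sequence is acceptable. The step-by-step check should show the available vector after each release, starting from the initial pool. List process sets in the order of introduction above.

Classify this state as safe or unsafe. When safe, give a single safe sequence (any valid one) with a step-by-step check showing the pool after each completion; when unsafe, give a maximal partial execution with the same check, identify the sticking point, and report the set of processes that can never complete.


The state is UNSAFE.
Key observation: the pool after task-6, task-5 is (5, 7, 1); every surviving request exceeds it in R2, so progress ends there.
A maximal execution: task-6, task-5 — then nothing else fits. Step-by-step check:
  pool = (3, 3, 0)
  run task-6 (needs (2, 1, 0), free (3, 3, 0)); after release of (1, 2, 1) the pool is (4, 5, 1)
  run task-5 (needs (0, 4, 0), free (4, 5, 1)); after release of (1, 2, 0) the pool is (5, 7, 1)
  task-8 cannot run: need (6, 3, 0) vs free (5, 7, 1) (insufficient R2)
  task-2 cannot run: need (7, 9, 0) vs free (5, 7, 1) (insufficient R2 and R0)
  task-0 cannot run: need (7, 4, 2) vs free (5, 7, 1) (insufficient R2 and R3)
Permanently blocked: task-8, task-2 and task-0.


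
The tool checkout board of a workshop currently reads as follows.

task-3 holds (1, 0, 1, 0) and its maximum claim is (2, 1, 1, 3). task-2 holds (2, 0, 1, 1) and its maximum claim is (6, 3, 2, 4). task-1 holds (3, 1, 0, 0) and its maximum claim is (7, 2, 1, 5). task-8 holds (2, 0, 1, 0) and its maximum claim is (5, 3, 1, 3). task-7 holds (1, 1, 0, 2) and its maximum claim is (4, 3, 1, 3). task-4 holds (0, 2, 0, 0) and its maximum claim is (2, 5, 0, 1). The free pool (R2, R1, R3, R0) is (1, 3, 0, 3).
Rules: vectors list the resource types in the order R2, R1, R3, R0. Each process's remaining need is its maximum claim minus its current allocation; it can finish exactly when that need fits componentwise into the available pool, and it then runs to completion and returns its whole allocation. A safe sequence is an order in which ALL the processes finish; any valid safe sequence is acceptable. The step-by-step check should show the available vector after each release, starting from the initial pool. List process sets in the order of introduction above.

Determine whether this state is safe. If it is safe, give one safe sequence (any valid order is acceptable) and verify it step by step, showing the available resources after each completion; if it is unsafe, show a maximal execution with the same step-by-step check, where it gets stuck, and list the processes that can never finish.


UNSAFE.
Key observation: the pool after task-3, task-4 is (2, 5, 1, 3); every surviving request exceeds it in R2, so progress ends there.
Going as far as possible: task-3, task-4; after that, nothing fits. Step-by-step check:
  pool = (1, 3, 0, 3)
  run task-3 (needs (1, 1, 0, 3), free (1, 3, 0, 3)); after release of (1, 0, 1, 0) the pool is (2, 3, 1, 3)
  run task-4 (needs (2, 3, 0, 1), free (2, 3, 1, 3)); after release of (0, 2, 0, 0) the pool is (2, 5, 1, 3)
  blocked: task-2 wants (4, 3, 1, 3), pool (2, 5, 1, 3) — not enough R2
  blocked: task-1 wants (4, 1, 1, 5), pool (2, 5, 1, 3) — not enough R2 and R0
  blocked: task-8 wants (3, 3, 0, 3), pool (2, 5, 1, 3) — not enough R2
  blocked: task-7 wants (3, 2, 1, 1), pool (2, 5, 1, 3) — not enough R2
Processes that can never finish: task-2, task-1, task-8 and task-7.


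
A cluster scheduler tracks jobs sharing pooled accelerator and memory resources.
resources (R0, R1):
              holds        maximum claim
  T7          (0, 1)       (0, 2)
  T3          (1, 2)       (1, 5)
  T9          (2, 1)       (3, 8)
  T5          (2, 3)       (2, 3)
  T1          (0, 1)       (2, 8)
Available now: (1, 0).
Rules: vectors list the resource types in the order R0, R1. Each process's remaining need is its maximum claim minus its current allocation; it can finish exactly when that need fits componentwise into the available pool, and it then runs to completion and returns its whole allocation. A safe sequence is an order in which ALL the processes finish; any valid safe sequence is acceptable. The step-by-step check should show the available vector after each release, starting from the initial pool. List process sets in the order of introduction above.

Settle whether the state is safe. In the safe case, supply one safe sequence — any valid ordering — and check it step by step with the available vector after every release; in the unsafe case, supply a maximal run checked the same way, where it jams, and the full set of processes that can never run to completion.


UNSAFE.
Key observation: R1 is the bottleneck — with T5, T3, T7 done the pool holds (4, 6), short of every remaining need.
Going as far as possible: T5, T3, T7; after that, nothing fits. Verifying each step:
  pool = (1, 0)
  T5 needs (0, 0) <= (1, 0) -> finishes; pool += (2, 3) = (3, 3)
  T3 needs (0, 3) <= (3, 3) -> finishes; pool += (1, 2) = (4, 5)
  T7 needs (0, 1) <= (4, 5) -> finishes; pool += (0, 1) = (4, 6)
  T9 cannot run: need (1, 7) vs free (4, 6) (insufficient R1)
  T1 cannot run: need (2, 7) vs free (4, 6) (insufficient R1)
Permanently blocked: T9 and T1.


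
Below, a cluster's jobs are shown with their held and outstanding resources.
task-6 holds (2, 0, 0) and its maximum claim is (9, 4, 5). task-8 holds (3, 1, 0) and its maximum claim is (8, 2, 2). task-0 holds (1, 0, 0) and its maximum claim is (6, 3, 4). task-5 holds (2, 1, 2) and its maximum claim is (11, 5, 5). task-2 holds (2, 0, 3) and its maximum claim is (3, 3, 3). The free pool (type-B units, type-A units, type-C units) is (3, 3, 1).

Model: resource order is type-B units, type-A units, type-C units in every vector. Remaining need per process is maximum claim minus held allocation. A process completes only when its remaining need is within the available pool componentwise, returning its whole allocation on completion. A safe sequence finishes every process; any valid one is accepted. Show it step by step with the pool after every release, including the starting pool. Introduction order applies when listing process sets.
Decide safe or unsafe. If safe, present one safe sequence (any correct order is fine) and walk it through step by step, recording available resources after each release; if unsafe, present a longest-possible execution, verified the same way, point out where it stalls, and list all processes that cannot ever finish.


SAFE. One safe sequence: task-2, task-8, task-0, task-5, task-6.
Key observation: reading the order forward, task-2 is the first process whose need (1, 3, 0) meets the free pool (3, 3, 1) exactly on a resource it requests.
Step-by-step check:
  pool = (3, 3, 1)
  task-2: need (1, 3, 0) fits (3, 3, 1); releases (2, 0, 3), pool now (5, 3, 4)
  task-8: need (5, 1, 2) fits (5, 3, 4); releases (3, 1, 0), pool now (8, 4, 4)
  task-0: need (5, 3, 4) fits (8, 4, 4); releases (1, 0, 0), pool now (9, 4, 4)
  task-5: need (9, 4, 3) fits (9, 4, 4); releases (2, 1, 2), pool now (11, 5, 6)
  task-6: need (7, 4, 5) fits (11, 5, 6); releases (2, 0, 0), pool now (13, 5, 6)


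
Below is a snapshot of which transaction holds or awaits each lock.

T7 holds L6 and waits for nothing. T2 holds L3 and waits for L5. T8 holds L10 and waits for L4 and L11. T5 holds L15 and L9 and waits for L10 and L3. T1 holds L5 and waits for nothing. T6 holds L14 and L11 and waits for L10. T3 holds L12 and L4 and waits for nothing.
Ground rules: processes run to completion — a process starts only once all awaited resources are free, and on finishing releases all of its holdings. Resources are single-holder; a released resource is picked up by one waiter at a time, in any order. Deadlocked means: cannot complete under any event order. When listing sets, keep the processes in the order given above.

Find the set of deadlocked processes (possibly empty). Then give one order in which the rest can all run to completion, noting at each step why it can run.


Deadlocked: T8, T5 and T6.
Key observation: the cycle T8 -> T6 -> T8 can never break — each member waits on the next; T5 waits into the deadlock from upstream.
One completion order for the rest: T1, T7, T3, T2.
Walking it through:
  T1: no waits; runs immediately, freeing L5
  T7: no waits; runs immediately, freeing L6
  T3: no waits; runs immediately, freeing L12 and L4
  T2: everything it awaited (L5) is free; runs, freeing L3
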